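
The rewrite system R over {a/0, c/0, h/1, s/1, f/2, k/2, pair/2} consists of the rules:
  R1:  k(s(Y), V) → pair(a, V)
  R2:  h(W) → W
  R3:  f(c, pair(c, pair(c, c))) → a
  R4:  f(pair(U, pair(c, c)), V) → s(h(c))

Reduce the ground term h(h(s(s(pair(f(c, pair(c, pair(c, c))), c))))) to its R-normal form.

1. h(h(s(s(pair(f(c, pair(c, pair(c, c))), c)))))  →  h(s(s(pair(f(c, pair(c, pair(c, c))), c))))   [R2 at ε]
2. h(s(s(pair(f(c, pair(c, pair(c, c))), c))))  →  s(s(pair(f(c, pair(c, pair(c, c))), c)))   [R2 at ε]
3. s(s(pair(f(c, pair(c, pair(c, c))), c)))  →  s(s(pair(a, c)))   [R3 at 1.1.1]

s(s(pair(a, c)))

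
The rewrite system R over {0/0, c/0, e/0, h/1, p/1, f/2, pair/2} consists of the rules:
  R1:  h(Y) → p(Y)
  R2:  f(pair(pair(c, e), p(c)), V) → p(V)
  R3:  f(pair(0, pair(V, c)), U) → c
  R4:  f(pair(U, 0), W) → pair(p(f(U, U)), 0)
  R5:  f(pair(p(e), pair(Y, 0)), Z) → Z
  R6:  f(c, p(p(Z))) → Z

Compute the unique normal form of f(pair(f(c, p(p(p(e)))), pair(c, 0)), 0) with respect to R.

0

1. f(pair(f(c, p(p(p(e)))), pair(c, 0)), 0)  →  f(pair(p(e), pair(c, 0)), 0)   [R6 at 1.1]
2. f(pair(p(e), pair(c, 0)), 0)  →  0   [R5 at ε]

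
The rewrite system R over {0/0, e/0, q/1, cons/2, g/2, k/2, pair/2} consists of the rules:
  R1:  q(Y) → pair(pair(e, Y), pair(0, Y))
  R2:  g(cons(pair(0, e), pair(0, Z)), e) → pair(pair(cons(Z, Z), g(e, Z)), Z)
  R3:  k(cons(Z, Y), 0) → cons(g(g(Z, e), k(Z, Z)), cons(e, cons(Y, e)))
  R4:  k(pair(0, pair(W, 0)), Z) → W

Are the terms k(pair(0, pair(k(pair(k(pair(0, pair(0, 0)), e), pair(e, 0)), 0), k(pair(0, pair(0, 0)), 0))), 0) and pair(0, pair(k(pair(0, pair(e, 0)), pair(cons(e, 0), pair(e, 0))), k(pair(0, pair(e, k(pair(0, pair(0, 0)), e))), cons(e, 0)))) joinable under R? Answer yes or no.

no — NF(t₁) = e, NF(t₂) = pair(0, pair(e, e))

Reduce t₁ = k(pair(0, pair(k(pair(k(pair(0, pair(0, 0)), e), pair(e, 0)), 0), k(pair(0, pair(0, 0)), 0))), 0):
1. k(pair(0, pair(k(pair(k(pair(0, pair(0, 0)), e), pair(e, 0)), 0), k(pair(0, pair(0, 0)), 0))), 0)  →  k(pair(0, pair(k(pair(0, pair(e, 0)), 0), k(pair(0, pair(0, 0)), 0))), 0)   [R4 at 1.2.1.1.1]
2. k(pair(0, pair(k(pair(0, pair(e, 0)), 0), k(pair(0, pair(0, 0)), 0))), 0)  →  k(pair(0, pair(e, k(pair(0, pair(0, 0)), 0))), 0)   [R4 at 1.2.1]
3. k(pair(0, pair(e, k(pair(0, pair(0, 0)), 0))), 0)  →  k(pair(0, pair(e, 0)), 0)   [R4 at 1.2.2]
4. k(pair(0, pair(e, 0)), 0)  →  e   [R4 at ε]

Reduce t₂ = pair(0, pair(k(pair(0, pair(e, 0)), pair(cons(e, 0), pair(e, 0))), k(pair(0, pair(e, k(pair(0, pair(0, 0)), e))), cons(e, 0)))):
1. pair(0, pair(k(pair(0, pair(e, 0)), pair(cons(e, 0), pair(e, 0))), k(pair(0, pair(e, k(pair(0, pair(0, 0)), e))), cons(e, 0))))  →  pair(0, pair(e, k(pair(0, pair(e, k(pair(0, pair(0, 0)), e))), cons(e, 0))))   [R4 at 2.1]
2. pair(0, pair(e, k(pair(0, pair(e, k(pair(0, pair(0, 0)), e))), cons(e, 0))))  →  pair(0, pair(e, k(pair(0, pair(e, 0)), cons(e, 0))))   [R4 at 2.2.1.2.2]
3. pair(0, pair(e, k(pair(0, pair(e, 0)), cons(e, 0))))  →  pair(0, pair(e, e))   [R4 at 2.2]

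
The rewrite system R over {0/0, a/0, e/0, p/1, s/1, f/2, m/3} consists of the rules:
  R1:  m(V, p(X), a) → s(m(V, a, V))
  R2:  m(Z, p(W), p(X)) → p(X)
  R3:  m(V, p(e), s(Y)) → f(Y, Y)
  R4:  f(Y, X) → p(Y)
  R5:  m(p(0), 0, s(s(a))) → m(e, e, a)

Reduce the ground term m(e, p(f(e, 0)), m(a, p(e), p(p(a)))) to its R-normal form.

1. m(e, p(f(e, 0)), m(a, p(e), p(p(a))))  →  m(e, p(p(e)), m(a, p(e), p(p(a))))   [R4 at 2.1]
2. m(e, p(p(e)), m(a, p(e), p(p(a))))  →  m(e, p(p(e)), p(p(a)))   [R2 at 3]
3. m(e, p(p(e)), p(p(a)))  →  p(p(a))   [R2 at ε]

p(p(a))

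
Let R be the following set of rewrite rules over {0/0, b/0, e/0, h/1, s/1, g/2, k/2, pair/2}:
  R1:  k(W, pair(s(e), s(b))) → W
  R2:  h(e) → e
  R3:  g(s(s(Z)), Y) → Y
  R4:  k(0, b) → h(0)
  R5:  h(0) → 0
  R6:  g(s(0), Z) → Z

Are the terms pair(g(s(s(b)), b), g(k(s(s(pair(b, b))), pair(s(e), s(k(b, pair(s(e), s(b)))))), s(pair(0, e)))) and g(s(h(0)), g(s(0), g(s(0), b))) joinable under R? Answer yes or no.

Reduce t₁ = pair(g(s(s(b)), b), g(k(s(s(pair(b, b))), pair(s(e), s(k(b, pair(s(e), s(b)))))), s(pair(0, e)))):
1. pair(g(s(s(b)), b), g(k(s(s(pair(b, b))), pair(s(e), s(k(b, pair(s(e), s(b)))))), s(pair(0, e))))  →  pair(b, g(k(s(s(pair(b, b))), pair(s(e), s(k(b, pair(s(e), s(b)))))), s(pair(0, e))))   [R3 at 1]
2. pair(b, g(k(s(s(pair(b, b))), pair(s(e), s(k(b, pair(s(e), s(b)))))), s(pair(0, e))))  →  pair(b, g(k(s(s(pair(b, b))), pair(s(e), s(b))), s(pair(0, e))))   [R1 at 2.1.2.2.1]
3. pair(b, g(k(s(s(pair(b, b))), pair(s(e), s(b))), s(pair(0, e))))  →  pair(b, g(s(s(pair(b, b))), s(pair(0, e))))   [R1 at 2.1]
4. pair(b, g(s(s(pair(b, b))), s(pair(0, e))))  →  pair(b, s(pair(0, e)))   [R3 at 2]

Reduce t₂ = g(s(h(0)), g(s(0), g(s(0), b))):
1. g(s(h(0)), g(s(0), g(s(0), b)))  →  g(s(0), g(s(0), g(s(0), b)))   [R5 at 1.1]
2. g(s(0), g(s(0), g(s(0), b)))  →  g(s(0), g(s(0), b))   [R6 at ε]
3. g(s(0), g(s(0), b))  →  g(s(0), b)   [R6 at ε]
4. g(s(0), b)  →  b   [R6 at ε]

no — NF(t₁) = pair(b, s(pair(0, e))), NF(t₂) = b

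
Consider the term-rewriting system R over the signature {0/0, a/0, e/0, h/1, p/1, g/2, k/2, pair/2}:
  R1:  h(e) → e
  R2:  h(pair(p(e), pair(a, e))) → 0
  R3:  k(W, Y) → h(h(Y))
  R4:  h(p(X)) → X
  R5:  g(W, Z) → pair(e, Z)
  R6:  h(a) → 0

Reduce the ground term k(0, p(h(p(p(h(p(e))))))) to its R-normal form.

1. k(0, p(h(p(p(h(p(e)))))))  →  h(h(p(h(p(p(h(p(e))))))))   [R3 at ε]
2. h(h(p(h(p(p(h(p(e))))))))  →  h(h(p(p(h(p(e))))))   [R4 at 1]
3. h(h(p(p(h(p(e))))))  →  h(p(h(p(e))))   [R4 at 1]
4. h(p(h(p(e))))  →  h(p(e))   [R4 at ε]
5. h(p(e))  →  e   [R4 at ε]

e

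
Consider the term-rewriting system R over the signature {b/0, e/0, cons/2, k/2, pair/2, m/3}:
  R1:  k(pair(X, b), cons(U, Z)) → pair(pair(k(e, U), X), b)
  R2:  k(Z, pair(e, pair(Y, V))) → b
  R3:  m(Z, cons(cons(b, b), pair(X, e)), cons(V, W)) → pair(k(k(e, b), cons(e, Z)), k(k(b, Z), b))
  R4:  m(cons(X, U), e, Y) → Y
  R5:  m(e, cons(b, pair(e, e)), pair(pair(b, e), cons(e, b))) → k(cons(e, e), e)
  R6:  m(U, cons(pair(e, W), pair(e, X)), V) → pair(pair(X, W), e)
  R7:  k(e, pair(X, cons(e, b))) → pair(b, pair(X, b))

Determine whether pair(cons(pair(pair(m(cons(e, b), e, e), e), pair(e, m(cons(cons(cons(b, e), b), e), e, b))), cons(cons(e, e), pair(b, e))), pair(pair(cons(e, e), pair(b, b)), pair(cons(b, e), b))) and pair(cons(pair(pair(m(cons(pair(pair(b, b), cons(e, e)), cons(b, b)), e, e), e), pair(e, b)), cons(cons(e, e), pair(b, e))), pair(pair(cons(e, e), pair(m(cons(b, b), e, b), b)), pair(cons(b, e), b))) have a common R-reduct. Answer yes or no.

yes — NF(t₁) = pair(cons(pair(pair(e, e), pair(e, b)), cons(cons(e, e), pair(b, e))), pair(pair(cons(e, e), pair(b, b)), pair(cons(b, e), b))), NF(t₂) = pair(cons(pair(pair(e, e), pair(e, b)), cons(cons(e, e), pair(b, e))), pair(pair(cons(e, e), pair(b, b)), pair(cons(b, e), b)))

Reduce t₁ = pair(cons(pair(pair(m(cons(e, b), e, e), e), pair(e, m(cons(cons(cons(b, e), b), e), e, b))), cons(cons(e, e), pair(b, e))), pair(pair(cons(e, e), pair(b, b)), pair(cons(b, e), b))):
1. pair(cons(pair(pair(m(cons(e, b), e, e), e), pair(e, m(cons(cons(cons(b, e), b), e), e, b))), cons(cons(e, e), pair(b, e))), pair(pair(cons(e, e), pair(b, b)), pair(cons(b, e), b)))  →  pair(cons(pair(pair(e, e), pair(e, m(cons(cons(cons(b, e), b), e), e, b))), cons(cons(e, e), pair(b, e))), pair(pair(cons(e, e), pair(b, b)), pair(cons(b, e), b)))   [R4 at 1.1.1.1]
2. pair(cons(pair(pair(e, e), pair(e, m(cons(cons(cons(b, e), b), e), e, b))), cons(cons(e, e), pair(b, e))), pair(pair(cons(e, e), pair(b, b)), pair(cons(b, e), b)))  →  pair(cons(pair(pair(e, e), pair(e, b)), cons(cons(e, e), pair(b, e))), pair(pair(cons(e, e), pair(b, b)), pair(cons(b, e), b)))   [R4 at 1.1.2.2]

Reduce t₂ = pair(cons(pair(pair(m(cons(pair(pair(b, b), cons(e, e)), cons(b, b)), e, e), e), pair(e, b)), cons(cons(e, e), pair(b, e))), pair(pair(cons(e, e), pair(m(cons(b, b), e, b), b)), pair(cons(b, e), b))):
1. pair(cons(pair(pair(m(cons(pair(pair(b, b), cons(e, e)), cons(b, b)), e, e), e), pair(e, b)), cons(cons(e, e), pair(b, e))), pair(pair(cons(e, e), pair(m(cons(b, b), e, b), b)), pair(cons(b, e), b)))  →  pair(cons(pair(pair(e, e), pair(e, b)), cons(cons(e, e), pair(b, e))), pair(pair(cons(e, e), pair(m(cons(b, b), e, b), b)), pair(cons(b, e), b)))   [R4 at 1.1.1.1]
2. pair(cons(pair(pair(e, e), pair(e, b)), cons(cons(e, e), pair(b, e))), pair(pair(cons(e, e), pair(m(cons(b, b), e, b), b)), pair(cons(b, e), b)))  →  pair(cons(pair(pair(e, e), pair(e, b)), cons(cons(e, e), pair(b, e))), pair(pair(cons(e, e), pair(b, b)), pair(cons(b, e), b)))   [R4 at 2.1.2.1]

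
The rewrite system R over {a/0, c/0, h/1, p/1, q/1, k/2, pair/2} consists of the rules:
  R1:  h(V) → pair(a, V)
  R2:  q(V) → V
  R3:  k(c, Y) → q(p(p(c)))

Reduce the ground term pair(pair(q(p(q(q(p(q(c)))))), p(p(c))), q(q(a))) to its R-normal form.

pair(pair(p(p(c)), p(p(c))), a)

1. pair(pair(q(p(q(q(p(q(c)))))), p(p(c))), q(q(a)))  →  pair(pair(p(q(q(p(q(c))))), p(p(c))), q(q(a)))   [R2 at 1.1]
2. pair(pair(p(q(q(p(q(c))))), p(p(c))), q(q(a)))  →  pair(pair(p(q(p(q(c)))), p(p(c))), q(q(a)))   [R2 at 1.1.1]
3. pair(pair(p(q(p(q(c)))), p(p(c))), q(q(a)))  →  pair(pair(p(p(q(c))), p(p(c))), q(q(a)))   [R2 at 1.1.1]
4. pair(pair(p(p(q(c))), p(p(c))), q(q(a)))  →  pair(pair(p(p(c)), p(p(c))), q(q(a)))   [R2 at 1.1.1.1]
5. pair(pair(p(p(c)), p(p(c))), q(q(a)))  →  pair(pair(p(p(c)), p(p(c))), q(a))   [R2 at 2]
6. pair(pair(p(p(c)), p(p(c))), q(a))  →  pair(pair(p(p(c)), p(p(c))), a)   [R2 at 2]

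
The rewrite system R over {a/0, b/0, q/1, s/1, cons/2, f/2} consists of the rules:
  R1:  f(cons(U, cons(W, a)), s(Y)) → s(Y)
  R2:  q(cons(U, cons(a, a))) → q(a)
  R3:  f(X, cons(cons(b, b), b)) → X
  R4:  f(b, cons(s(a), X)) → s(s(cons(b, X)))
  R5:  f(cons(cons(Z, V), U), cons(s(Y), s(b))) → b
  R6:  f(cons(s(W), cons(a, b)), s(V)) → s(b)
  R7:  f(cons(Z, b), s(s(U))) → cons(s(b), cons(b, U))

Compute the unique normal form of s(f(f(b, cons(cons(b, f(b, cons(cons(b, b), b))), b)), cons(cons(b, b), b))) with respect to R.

s(b)

1. s(f(f(b, cons(cons(b, f(b, cons(cons(b, b), b))), b)), cons(cons(b, b), b)))  →  s(f(b, cons(cons(b, f(b, cons(cons(b, b), b))), b)))   [R3 at 1]
2. s(f(b, cons(cons(b, f(b, cons(cons(b, b), b))), b)))  →  s(f(b, cons(cons(b, b), b)))   [R3 at 1.2.1.2]
3. s(f(b, cons(cons(b, b), b)))  →  s(b)   [R3 at 1]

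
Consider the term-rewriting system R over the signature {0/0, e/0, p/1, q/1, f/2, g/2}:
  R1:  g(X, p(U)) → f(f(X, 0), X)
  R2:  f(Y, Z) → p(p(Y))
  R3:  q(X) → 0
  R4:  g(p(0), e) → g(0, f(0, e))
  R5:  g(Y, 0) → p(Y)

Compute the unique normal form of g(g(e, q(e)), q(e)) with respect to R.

p(p(e))

1. g(g(e, q(e)), q(e))  →  g(g(e, 0), q(e))   [R3 at 1.2]
2. g(g(e, 0), q(e))  →  g(p(e), q(e))   [R5 at 1]
3. g(p(e), q(e))  →  g(p(e), 0)   [R3 at 2]
4. g(p(e), 0)  →  p(p(e))   [R5 at ε]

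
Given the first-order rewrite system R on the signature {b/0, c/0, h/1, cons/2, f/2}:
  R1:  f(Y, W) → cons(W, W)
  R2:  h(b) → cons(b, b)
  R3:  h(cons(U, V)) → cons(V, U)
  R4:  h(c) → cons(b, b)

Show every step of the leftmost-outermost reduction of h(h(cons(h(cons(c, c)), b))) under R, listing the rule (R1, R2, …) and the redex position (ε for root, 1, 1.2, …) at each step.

cons(cons(c, c), b)

1. h(h(cons(h(cons(c, c)), b)))  →  h(cons(b, h(cons(c, c))))   [R3 at 1]
2. h(cons(b, h(cons(c, c))))  →  cons(h(cons(c, c)), b)   [R3 at ε]
3. cons(h(cons(c, c)), b)  →  cons(cons(c, c), b)   [R3 at 1]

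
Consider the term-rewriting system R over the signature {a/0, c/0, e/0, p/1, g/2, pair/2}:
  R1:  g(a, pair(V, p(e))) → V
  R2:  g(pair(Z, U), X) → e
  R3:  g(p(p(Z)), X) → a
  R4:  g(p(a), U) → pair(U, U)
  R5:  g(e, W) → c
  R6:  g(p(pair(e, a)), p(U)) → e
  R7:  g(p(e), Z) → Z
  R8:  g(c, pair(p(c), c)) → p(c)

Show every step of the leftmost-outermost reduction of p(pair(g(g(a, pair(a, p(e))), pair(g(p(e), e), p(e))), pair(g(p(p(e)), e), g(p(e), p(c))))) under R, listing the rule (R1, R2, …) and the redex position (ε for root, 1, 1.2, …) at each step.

p(pair(e, pair(a, p(c))))

1. p(pair(g(g(a, pair(a, p(e))), pair(g(p(e), e), p(e))), pair(g(p(p(e)), e), g(p(e), p(c)))))  →  p(pair(g(a, pair(g(p(e), e), p(e))), pair(g(p(p(e)), e), g(p(e), p(c)))))   [R1 at 1.1.1]
2. p(pair(g(a, pair(g(p(e), e), p(e))), pair(g(p(p(e)), e), g(p(e), p(c)))))  →  p(pair(g(p(e), e), pair(g(p(p(e)), e), g(p(e), p(c)))))   [R1 at 1.1]
3. p(pair(g(p(e), e), pair(g(p(p(e)), e), g(p(e), p(c)))))  →  p(pair(e, pair(g(p(p(e)), e), g(p(e), p(c)))))   [R7 at 1.1]
4. p(pair(e, pair(g(p(p(e)), e), g(p(e), p(c)))))  →  p(pair(e, pair(a, g(p(e), p(c)))))   [R3 at 1.2.1]
5. p(pair(e, pair(a, g(p(e), p(c)))))  →  p(pair(e, pair(a, p(c))))   [R7 at 1.2.2]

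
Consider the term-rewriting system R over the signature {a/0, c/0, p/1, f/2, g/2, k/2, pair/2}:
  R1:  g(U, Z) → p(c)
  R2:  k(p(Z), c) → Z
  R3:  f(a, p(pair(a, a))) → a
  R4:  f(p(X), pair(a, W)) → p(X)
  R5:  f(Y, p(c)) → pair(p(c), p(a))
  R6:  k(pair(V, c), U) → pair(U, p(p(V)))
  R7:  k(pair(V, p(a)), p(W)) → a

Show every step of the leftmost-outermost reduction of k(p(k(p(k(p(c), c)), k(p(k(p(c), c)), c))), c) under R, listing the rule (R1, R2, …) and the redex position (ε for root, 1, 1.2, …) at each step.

1. k(p(k(p(k(p(c), c)), k(p(k(p(c), c)), c))), c)  →  k(p(k(p(c), c)), k(p(k(p(c), c)), c))   [R2 at ε]
2. k(p(k(p(c), c)), k(p(k(p(c), c)), c))  →  k(p(c), k(p(k(p(c), c)), c))   [R2 at 1.1]
3. k(p(c), k(p(k(p(c), c)), c))  →  k(p(c), k(p(c), c))   [R2 at 2]
4. k(p(c), k(p(c), c))  →  k(p(c), c)   [R2 at 2]
5. k(p(c), c)  →  c   [R2 at ε]

c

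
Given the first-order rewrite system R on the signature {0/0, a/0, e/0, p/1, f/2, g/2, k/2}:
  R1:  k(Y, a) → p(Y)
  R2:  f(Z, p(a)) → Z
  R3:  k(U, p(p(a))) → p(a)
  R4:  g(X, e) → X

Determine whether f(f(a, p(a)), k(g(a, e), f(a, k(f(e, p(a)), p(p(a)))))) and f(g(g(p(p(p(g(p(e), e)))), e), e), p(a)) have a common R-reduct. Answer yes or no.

no — NF(t₁) = a, NF(t₂) = p(p(p(p(e))))

Reduce t₁ = f(f(a, p(a)), k(g(a, e), f(a, k(f(e, p(a)), p(p(a)))))):
1. f(f(a, p(a)), k(g(a, e), f(a, k(f(e, p(a)), p(p(a))))))  →  f(a, k(g(a, e), f(a, k(f(e, p(a)), p(p(a))))))   [R2 at 1]
2. f(a, k(g(a, e), f(a, k(f(e, p(a)), p(p(a))))))  →  f(a, k(a, f(a, k(f(e, p(a)), p(p(a))))))   [R4 at 2.1]
3. f(a, k(a, f(a, k(f(e, p(a)), p(p(a))))))  →  f(a, k(a, f(a, p(a))))   [R3 at 2.2.2]
4. f(a, k(a, f(a, p(a))))  →  f(a, k(a, a))   [R2 at 2.2]
5. f(a, k(a, a))  →  f(a, p(a))   [R1 at 2]
6. f(a, p(a))  →  a   [R2 at ε]

Reduce t₂ = f(g(g(p(p(p(g(p(e), e)))), e), e), p(a)):
1. f(g(g(p(p(p(g(p(e), e)))), e), e), p(a))  →  g(g(p(p(p(g(p(e), e)))), e), e)   [R2 at ε]
2. g(g(p(p(p(g(p(e), e)))), e), e)  →  g(p(p(p(g(p(e), e)))), e)   [R4 at ε]
3. g(p(p(p(g(p(e), e)))), e)  →  p(p(p(g(p(e), e))))   [R4 at ε]
4. p(p(p(g(p(e), e))))  →  p(p(p(p(e))))   [R4 at 1.1.1]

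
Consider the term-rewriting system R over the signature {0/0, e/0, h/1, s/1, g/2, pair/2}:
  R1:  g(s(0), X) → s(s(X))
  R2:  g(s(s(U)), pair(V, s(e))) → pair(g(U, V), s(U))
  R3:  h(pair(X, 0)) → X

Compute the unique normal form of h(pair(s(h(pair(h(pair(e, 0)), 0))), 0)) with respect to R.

s(e)

1. h(pair(s(h(pair(h(pair(e, 0)), 0))), 0))  →  s(h(pair(h(pair(e, 0)), 0)))   [R3 at ε]
2. s(h(pair(h(pair(e, 0)), 0)))  →  s(h(pair(e, 0)))   [R3 at 1]
3. s(h(pair(e, 0)))  →  s(e)   [R3 at 1]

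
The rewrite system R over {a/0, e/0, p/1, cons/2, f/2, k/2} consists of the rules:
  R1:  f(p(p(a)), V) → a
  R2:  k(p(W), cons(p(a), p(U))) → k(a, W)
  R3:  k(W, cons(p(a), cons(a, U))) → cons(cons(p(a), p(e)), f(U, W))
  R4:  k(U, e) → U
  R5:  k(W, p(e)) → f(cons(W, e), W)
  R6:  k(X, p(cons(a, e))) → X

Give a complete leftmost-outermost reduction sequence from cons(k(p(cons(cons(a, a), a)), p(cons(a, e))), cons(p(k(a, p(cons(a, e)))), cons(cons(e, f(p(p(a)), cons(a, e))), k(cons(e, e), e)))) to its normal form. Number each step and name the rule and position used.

1. cons(k(p(cons(cons(a, a), a)), p(cons(a, e))), cons(p(k(a, p(cons(a, e)))), cons(cons(e, f(p(p(a)), cons(a, e))), k(cons(e, e), e))))  →  cons(p(cons(cons(a, a), a)), cons(p(k(a, p(cons(a, e)))), cons(cons(e, f(p(p(a)), cons(a, e))), k(cons(e, e), e))))   [R6 at 1]
2. cons(p(cons(cons(a, a), a)), cons(p(k(a, p(cons(a, e)))), cons(cons(e, f(p(p(a)), cons(a, e))), k(cons(e, e), e))))  →  cons(p(cons(cons(a, a), a)), cons(p(a), cons(cons(e, f(p(p(a)), cons(a, e))), k(cons(e, e), e))))   [R6 at 2.1.1]
3. cons(p(cons(cons(a, a), a)), cons(p(a), cons(cons(e, f(p(p(a)), cons(a, e))), k(cons(e, e), e))))  →  cons(p(cons(cons(a, a), a)), cons(p(a), cons(cons(e, a), k(cons(e, e), e))))   [R1 at 2.2.1.2]
4. cons(p(cons(cons(a, a), a)), cons(p(a), cons(cons(e, a), k(cons(e, e), e))))  →  cons(p(cons(cons(a, a), a)), cons(p(a), cons(cons(e, a), cons(e, e))))   [R4 at 2.2.2]

cons(p(cons(cons(a, a), a)), cons(p(a), cons(cons(e, a), cons(e, e))))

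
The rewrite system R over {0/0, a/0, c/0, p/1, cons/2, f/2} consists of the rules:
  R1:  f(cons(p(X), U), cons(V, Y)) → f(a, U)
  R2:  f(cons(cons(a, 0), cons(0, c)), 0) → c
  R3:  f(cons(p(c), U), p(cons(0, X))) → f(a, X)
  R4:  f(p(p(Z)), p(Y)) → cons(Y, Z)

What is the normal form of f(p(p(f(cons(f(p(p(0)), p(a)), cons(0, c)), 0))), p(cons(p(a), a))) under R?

1. f(p(p(f(cons(f(p(p(0)), p(a)), cons(0, c)), 0))), p(cons(p(a), a)))  →  cons(cons(p(a), a), f(cons(f(p(p(0)), p(a)), cons(0, c)), 0))   [R4 at ε]
2. cons(cons(p(a), a), f(cons(f(p(p(0)), p(a)), cons(0, c)), 0))  →  cons(cons(p(a), a), f(cons(cons(a, 0), cons(0, c)), 0))   [R4 at 2.1.1]
3. cons(cons(p(a), a), f(cons(cons(a, 0), cons(0, c)), 0))  →  cons(cons(p(a), a), c)   [R2 at 2]

cons(cons(p(a), a), c)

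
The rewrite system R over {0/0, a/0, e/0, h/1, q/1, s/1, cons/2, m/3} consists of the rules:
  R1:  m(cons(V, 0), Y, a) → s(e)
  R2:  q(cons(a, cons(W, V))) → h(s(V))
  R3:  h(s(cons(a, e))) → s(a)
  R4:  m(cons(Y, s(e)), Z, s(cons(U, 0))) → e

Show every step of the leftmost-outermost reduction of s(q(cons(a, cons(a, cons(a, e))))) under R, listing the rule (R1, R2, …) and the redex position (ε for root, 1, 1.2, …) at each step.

1. s(q(cons(a, cons(a, cons(a, e)))))  →  s(h(s(cons(a, e))))   [R2 at 1]
2. s(h(s(cons(a, e))))  →  s(s(a))   [R3 at 1]

s(s(a))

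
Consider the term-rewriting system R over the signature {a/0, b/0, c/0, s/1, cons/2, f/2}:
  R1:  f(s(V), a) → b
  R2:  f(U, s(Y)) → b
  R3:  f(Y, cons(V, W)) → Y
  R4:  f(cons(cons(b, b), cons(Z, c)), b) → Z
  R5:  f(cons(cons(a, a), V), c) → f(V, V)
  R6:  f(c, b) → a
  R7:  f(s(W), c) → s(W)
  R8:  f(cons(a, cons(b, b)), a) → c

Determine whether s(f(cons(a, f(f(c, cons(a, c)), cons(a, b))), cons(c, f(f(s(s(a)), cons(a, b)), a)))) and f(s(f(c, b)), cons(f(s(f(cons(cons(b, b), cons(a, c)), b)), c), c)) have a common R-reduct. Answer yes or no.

no — NF(t₁) = s(cons(a, c)), NF(t₂) = s(a)

Reduce t₁ = s(f(cons(a, f(f(c, cons(a, c)), cons(a, b))), cons(c, f(f(s(s(a)), cons(a, b)), a)))):
1. s(f(cons(a, f(f(c, cons(a, c)), cons(a, b))), cons(c, f(f(s(s(a)), cons(a, b)), a))))  →  s(cons(a, f(f(c, cons(a, c)), cons(a, b))))   [R3 at 1]
2. s(cons(a, f(f(c, cons(a, c)), cons(a, b))))  →  s(cons(a, f(c, cons(a, c))))   [R3 at 1.2]
3. s(cons(a, f(c, cons(a, c))))  →  s(cons(a, c))   [R3 at 1.2]

Reduce t₂ = f(s(f(c, b)), cons(f(s(f(cons(cons(b, b), cons(a, c)), b)), c), c)):
1. f(s(f(c, b)), cons(f(s(f(cons(cons(b, b), cons(a, c)), b)), c), c))  →  s(f(c, b))   [R3 at ε]
2. s(f(c, b))  →  s(a)   [R6 at 1]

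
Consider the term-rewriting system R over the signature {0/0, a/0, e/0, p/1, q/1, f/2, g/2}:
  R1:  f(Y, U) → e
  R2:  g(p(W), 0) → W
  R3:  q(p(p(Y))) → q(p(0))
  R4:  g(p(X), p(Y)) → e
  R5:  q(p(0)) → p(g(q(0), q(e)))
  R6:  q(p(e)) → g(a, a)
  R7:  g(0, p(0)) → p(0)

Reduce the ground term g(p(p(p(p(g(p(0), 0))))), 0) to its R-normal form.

p(p(p(0)))

1. g(p(p(p(p(g(p(0), 0))))), 0)  →  p(p(p(g(p(0), 0))))   [R2 at ε]
2. p(p(p(g(p(0), 0))))  →  p(p(p(0)))   [R2 at 1.1.1]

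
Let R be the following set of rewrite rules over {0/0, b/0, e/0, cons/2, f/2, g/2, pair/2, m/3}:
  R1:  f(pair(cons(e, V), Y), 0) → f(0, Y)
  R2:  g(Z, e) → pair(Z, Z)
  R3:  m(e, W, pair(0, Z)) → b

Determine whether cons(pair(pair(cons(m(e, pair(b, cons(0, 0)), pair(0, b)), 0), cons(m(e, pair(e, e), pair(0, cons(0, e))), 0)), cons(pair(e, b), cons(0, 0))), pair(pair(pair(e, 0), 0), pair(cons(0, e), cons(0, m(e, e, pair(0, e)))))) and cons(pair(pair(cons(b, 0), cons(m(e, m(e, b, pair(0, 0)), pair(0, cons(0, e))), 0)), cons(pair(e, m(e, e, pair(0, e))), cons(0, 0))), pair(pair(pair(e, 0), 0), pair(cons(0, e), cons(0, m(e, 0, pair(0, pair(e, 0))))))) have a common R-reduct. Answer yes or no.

Reduce t₁ = cons(pair(pair(cons(m(e, pair(b, cons(0, 0)), pair(0, b)), 0), cons(m(e, pair(e, e), pair(0, cons(0, e))), 0)), cons(pair(e, b), cons(0, 0))), pair(pair(pair(e, 0), 0), pair(cons(0, e), cons(0, m(e, e, pair(0, e)))))):
1. cons(pair(pair(cons(m(e, pair(b, cons(0, 0)), pair(0, b)), 0), cons(m(e, pair(e, e), pair(0, cons(0, e))), 0)), cons(pair(e, b), cons(0, 0))), pair(pair(pair(e, 0), 0), pair(cons(0, e), cons(0, m(e, e, pair(0, e))))))  →  cons(pair(pair(cons(b, 0), cons(m(e, pair(e, e), pair(0, cons(0, e))), 0)), cons(pair(e, b), cons(0, 0))), pair(pair(pair(e, 0), 0), pair(cons(0, e), cons(0, m(e, e, pair(0, e))))))   [R3 at 1.1.1.1]
2. cons(pair(pair(cons(b, 0), cons(m(e, pair(e, e), pair(0, cons(0, e))), 0)), cons(pair(e, b), cons(0, 0))), pair(pair(pair(e, 0), 0), pair(cons(0, e), cons(0, m(e, e, pair(0, e))))))  →  cons(pair(pair(cons(b, 0), cons(b, 0)), cons(pair(e, b), cons(0, 0))), pair(pair(pair(e, 0), 0), pair(cons(0, e), cons(0, m(e, e, pair(0, e))))))   [R3 at 1.1.2.1]
3. cons(pair(pair(cons(b, 0), cons(b, 0)), cons(pair(e, b), cons(0, 0))), pair(pair(pair(e, 0), 0), pair(cons(0, e), cons(0, m(e, e, pair(0, e))))))  →  cons(pair(pair(cons(b, 0), cons(b, 0)), cons(pair(e, b), cons(0, 0))), pair(pair(pair(e, 0), 0), pair(cons(0, e), cons(0, b))))   [R3 at 2.2.2.2]

Reduce t₂ = cons(pair(pair(cons(b, 0), cons(m(e, m(e, b, pair(0, 0)), pair(0, cons(0, e))), 0)), cons(pair(e, m(e, e, pair(0, e))), cons(0, 0))), pair(pair(pair(e, 0), 0), pair(cons(0, e), cons(0, m(e, 0, pair(0, pair(e, 0))))))):
1. cons(pair(pair(cons(b, 0), cons(m(e, m(e, b, pair(0, 0)), pair(0, cons(0, e))), 0)), cons(pair(e, m(e, e, pair(0, e))), cons(0, 0))), pair(pair(pair(e, 0), 0), pair(cons(0, e), cons(0, m(e, 0, pair(0, pair(e, 0)))))))  →  cons(pair(pair(cons(b, 0), cons(b, 0)), cons(pair(e, m(e, e, pair(0, e))), cons(0, 0))), pair(pair(pair(e, 0), 0), pair(cons(0, e), cons(0, m(e, 0, pair(0, pair(e, 0)))))))   [R3 at 1.1.2.1]
2. cons(pair(pair(cons(b, 0), cons(b, 0)), cons(pair(e, m(e, e, pair(0, e))), cons(0, 0))), pair(pair(pair(e, 0), 0), pair(cons(0, e), cons(0, m(e, 0, pair(0, pair(e, 0)))))))  →  cons(pair(pair(cons(b, 0), cons(b, 0)), cons(pair(e, b), cons(0, 0))), pair(pair(pair(e, 0), 0), pair(cons(0, e), cons(0, m(e, 0, pair(0, pair(e, 0)))))))   [R3 at 1.2.1.2]
3. cons(pair(pair(cons(b, 0), cons(b, 0)), cons(pair(e, b), cons(0, 0))), pair(pair(pair(e, 0), 0), pair(cons(0, e), cons(0, m(e, 0, pair(0, pair(e, 0)))))))  →  cons(pair(pair(cons(b, 0), cons(b, 0)), cons(pair(e, b), cons(0, 0))), pair(pair(pair(e, 0), 0), pair(cons(0, e), cons(0, b))))   [R3 at 2.2.2.2]

yes — NF(t₁) = cons(pair(pair(cons(b, 0), cons(b, 0)), cons(pair(e, b), cons(0, 0))), pair(pair(pair(e, 0), 0), pair(cons(0, e), cons(0, b)))), NF(t₂) = cons(pair(pair(cons(b, 0), cons(b, 0)), cons(pair(e, b), cons(0, 0))), pair(pair(pair(e, 0), 0), pair(cons(0, e), cons(0, b))))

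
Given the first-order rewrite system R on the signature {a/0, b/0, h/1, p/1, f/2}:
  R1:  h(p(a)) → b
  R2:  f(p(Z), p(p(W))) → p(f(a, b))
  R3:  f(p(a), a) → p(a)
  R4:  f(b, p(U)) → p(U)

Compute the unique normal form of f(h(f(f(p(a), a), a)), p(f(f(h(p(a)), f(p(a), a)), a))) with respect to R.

p(p(a))

1. f(h(f(f(p(a), a), a)), p(f(f(h(p(a)), f(p(a), a)), a)))  →  f(h(f(p(a), a)), p(f(f(h(p(a)), f(p(a), a)), a)))   [R3 at 1.1.1]
2. f(h(f(p(a), a)), p(f(f(h(p(a)), f(p(a), a)), a)))  →  f(h(p(a)), p(f(f(h(p(a)), f(p(a), a)), a)))   [R3 at 1.1]
3. f(h(p(a)), p(f(f(h(p(a)), f(p(a), a)), a)))  →  f(b, p(f(f(h(p(a)), f(p(a), a)), a)))   [R1 at 1]
4. f(b, p(f(f(h(p(a)), f(p(a), a)), a)))  →  p(f(f(h(p(a)), f(p(a), a)), a))   [R4 at ε]
5. p(f(f(h(p(a)), f(p(a), a)), a))  →  p(f(f(b, f(p(a), a)), a))   [R1 at 1.1.1]
6. p(f(f(b, f(p(a), a)), a))  →  p(f(f(b, p(a)), a))   [R3 at 1.1.2]
7. p(f(f(b, p(a)), a))  →  p(f(p(a), a))   [R4 at 1.1]
8. p(f(p(a), a))  →  p(p(a))   [R3 at 1]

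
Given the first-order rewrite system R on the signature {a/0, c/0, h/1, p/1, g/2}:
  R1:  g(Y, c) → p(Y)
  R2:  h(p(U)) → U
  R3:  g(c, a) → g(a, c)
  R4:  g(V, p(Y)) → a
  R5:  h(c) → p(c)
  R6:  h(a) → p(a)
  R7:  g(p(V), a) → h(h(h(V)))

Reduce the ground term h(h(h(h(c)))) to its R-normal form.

1. h(h(h(h(c))))  →  h(h(h(p(c))))   [R5 at 1.1.1]
2. h(h(h(p(c))))  →  h(h(c))   [R2 at 1.1]
3. h(h(c))  →  h(p(c))   [R5 at 1]
4. h(p(c))  →  c   [R2 at ε]

c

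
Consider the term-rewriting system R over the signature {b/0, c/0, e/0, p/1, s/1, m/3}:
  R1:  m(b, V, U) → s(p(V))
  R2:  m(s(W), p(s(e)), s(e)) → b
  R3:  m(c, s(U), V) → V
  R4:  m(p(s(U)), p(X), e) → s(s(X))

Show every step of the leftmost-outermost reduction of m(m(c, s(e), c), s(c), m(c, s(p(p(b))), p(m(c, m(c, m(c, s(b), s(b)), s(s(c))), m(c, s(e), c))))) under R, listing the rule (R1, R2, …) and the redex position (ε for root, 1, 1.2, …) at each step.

1. m(m(c, s(e), c), s(c), m(c, s(p(p(b))), p(m(c, m(c, m(c, s(b), s(b)), s(s(c))), m(c, s(e), c)))))  →  m(c, s(c), m(c, s(p(p(b))), p(m(c, m(c, m(c, s(b), s(b)), s(s(c))), m(c, s(e), c)))))   [R3 at 1]
2. m(c, s(c), m(c, s(p(p(b))), p(m(c, m(c, m(c, s(b), s(b)), s(s(c))), m(c, s(e), c)))))  →  m(c, s(p(p(b))), p(m(c, m(c, m(c, s(b), s(b)), s(s(c))), m(c, s(e), c))))   [R3 at ε]
3. m(c, s(p(p(b))), p(m(c, m(c, m(c, s(b), s(b)), s(s(c))), m(c, s(e), c))))  →  p(m(c, m(c, m(c, s(b), s(b)), s(s(c))), m(c, s(e), c)))   [R3 at ε]
4. p(m(c, m(c, m(c, s(b), s(b)), s(s(c))), m(c, s(e), c)))  →  p(m(c, m(c, s(b), s(s(c))), m(c, s(e), c)))   [R3 at 1.2.2]
5. p(m(c, m(c, s(b), s(s(c))), m(c, s(e), c)))  →  p(m(c, s(s(c)), m(c, s(e), c)))   [R3 at 1.2]
6. p(m(c, s(s(c)), m(c, s(e), c)))  →  p(m(c, s(e), c))   [R3 at 1]
7. p(m(c, s(e), c))  →  p(c)   [R3 at 1]

p(c)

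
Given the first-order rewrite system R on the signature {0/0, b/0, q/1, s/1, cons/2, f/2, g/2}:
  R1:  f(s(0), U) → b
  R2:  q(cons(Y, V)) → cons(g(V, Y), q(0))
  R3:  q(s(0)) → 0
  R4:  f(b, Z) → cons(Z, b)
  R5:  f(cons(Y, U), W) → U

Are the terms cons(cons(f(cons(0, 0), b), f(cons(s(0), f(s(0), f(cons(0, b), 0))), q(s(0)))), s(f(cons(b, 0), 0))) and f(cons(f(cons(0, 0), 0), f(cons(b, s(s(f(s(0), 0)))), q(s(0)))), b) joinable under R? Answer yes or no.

Reduce t₁ = cons(cons(f(cons(0, 0), b), f(cons(s(0), f(s(0), f(cons(0, b), 0))), q(s(0)))), s(f(cons(b, 0), 0))):
1. cons(cons(f(cons(0, 0), b), f(cons(s(0), f(s(0), f(cons(0, b), 0))), q(s(0)))), s(f(cons(b, 0), 0)))  →  cons(cons(0, f(cons(s(0), f(s(0), f(cons(0, b), 0))), q(s(0)))), s(f(cons(b, 0), 0)))   [R5 at 1.1]
2. cons(cons(0, f(cons(s(0), f(s(0), f(cons(0, b), 0))), q(s(0)))), s(f(cons(b, 0), 0)))  →  cons(cons(0, f(s(0), f(cons(0, b), 0))), s(f(cons(b, 0), 0)))   [R5 at 1.2]
3. cons(cons(0, f(s(0), f(cons(0, b), 0))), s(f(cons(b, 0), 0)))  →  cons(cons(0, b), s(f(cons(b, 0), 0)))   [R1 at 1.2]
4. cons(cons(0, b), s(f(cons(b, 0), 0)))  →  cons(cons(0, b), s(0))   [R5 at 2.1]

Reduce t₂ = f(cons(f(cons(0, 0), 0), f(cons(b, s(s(f(s(0), 0)))), q(s(0)))), b):
1. f(cons(f(cons(0, 0), 0), f(cons(b, s(s(f(s(0), 0)))), q(s(0)))), b)  →  f(cons(b, s(s(f(s(0), 0)))), q(s(0)))   [R5 at ε]
2. f(cons(b, s(s(f(s(0), 0)))), q(s(0)))  →  s(s(f(s(0), 0)))   [R5 at ε]
3. s(s(f(s(0), 0)))  →  s(s(b))   [R1 at 1.1]

no — NF(t₁) = cons(cons(0, b), s(0)), NF(t₂) = s(s(b))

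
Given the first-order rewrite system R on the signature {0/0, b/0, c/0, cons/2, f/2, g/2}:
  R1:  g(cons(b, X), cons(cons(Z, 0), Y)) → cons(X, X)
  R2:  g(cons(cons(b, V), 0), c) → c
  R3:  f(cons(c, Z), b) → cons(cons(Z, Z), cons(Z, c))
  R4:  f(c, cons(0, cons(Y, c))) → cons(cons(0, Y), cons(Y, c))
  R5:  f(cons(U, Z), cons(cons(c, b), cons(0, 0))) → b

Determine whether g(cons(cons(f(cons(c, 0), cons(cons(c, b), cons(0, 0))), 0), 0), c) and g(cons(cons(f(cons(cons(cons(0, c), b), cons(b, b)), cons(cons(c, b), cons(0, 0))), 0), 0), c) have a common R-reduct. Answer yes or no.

yes — NF(t₁) = c, NF(t₂) = c

Reduce t₁ = g(cons(cons(f(cons(c, 0), cons(cons(c, b), cons(0, 0))), 0), 0), c):
1. g(cons(cons(f(cons(c, 0), cons(cons(c, b), cons(0, 0))), 0), 0), c)  →  g(cons(cons(b, 0), 0), c)   [R5 at 1.1.1]
2. g(cons(cons(b, 0), 0), c)  →  c   [R2 at ε]

Reduce t₂ = g(cons(cons(f(cons(cons(cons(0, c), b), cons(b, b)), cons(cons(c, b), cons(0, 0))), 0), 0), c):
1. g(cons(cons(f(cons(cons(cons(0, c), b), cons(b, b)), cons(cons(c, b), cons(0, 0))), 0), 0), c)  →  g(cons(cons(b, 0), 0), c)   [R5 at 1.1.1]
2. g(cons(cons(b, 0), 0), c)  →  c   [R2 at ε]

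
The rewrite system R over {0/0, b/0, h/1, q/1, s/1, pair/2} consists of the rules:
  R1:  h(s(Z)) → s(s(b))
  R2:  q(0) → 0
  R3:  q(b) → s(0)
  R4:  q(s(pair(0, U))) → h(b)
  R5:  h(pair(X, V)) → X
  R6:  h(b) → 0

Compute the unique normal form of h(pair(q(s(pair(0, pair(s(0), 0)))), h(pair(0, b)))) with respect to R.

0

1. h(pair(q(s(pair(0, pair(s(0), 0)))), h(pair(0, b))))  →  q(s(pair(0, pair(s(0), 0))))   [R5 at ε]
2. q(s(pair(0, pair(s(0), 0))))  →  h(b)   [R4 at ε]
3. h(b)  →  0   [R6 at ε]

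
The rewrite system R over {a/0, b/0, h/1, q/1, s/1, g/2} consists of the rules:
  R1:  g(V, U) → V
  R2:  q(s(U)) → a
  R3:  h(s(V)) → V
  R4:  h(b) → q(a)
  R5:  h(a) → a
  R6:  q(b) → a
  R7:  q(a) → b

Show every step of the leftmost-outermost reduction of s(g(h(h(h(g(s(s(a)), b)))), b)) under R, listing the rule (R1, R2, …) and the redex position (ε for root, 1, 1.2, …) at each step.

1. s(g(h(h(h(g(s(s(a)), b)))), b))  →  s(h(h(h(g(s(s(a)), b)))))   [R1 at 1]
2. s(h(h(h(g(s(s(a)), b)))))  →  s(h(h(h(s(s(a))))))   [R1 at 1.1.1.1]
3. s(h(h(h(s(s(a))))))  →  s(h(h(s(a))))   [R3 at 1.1.1]
4. s(h(h(s(a))))  →  s(h(a))   [R3 at 1.1]
5. s(h(a))  →  s(a)   [R5 at 1]

s(a)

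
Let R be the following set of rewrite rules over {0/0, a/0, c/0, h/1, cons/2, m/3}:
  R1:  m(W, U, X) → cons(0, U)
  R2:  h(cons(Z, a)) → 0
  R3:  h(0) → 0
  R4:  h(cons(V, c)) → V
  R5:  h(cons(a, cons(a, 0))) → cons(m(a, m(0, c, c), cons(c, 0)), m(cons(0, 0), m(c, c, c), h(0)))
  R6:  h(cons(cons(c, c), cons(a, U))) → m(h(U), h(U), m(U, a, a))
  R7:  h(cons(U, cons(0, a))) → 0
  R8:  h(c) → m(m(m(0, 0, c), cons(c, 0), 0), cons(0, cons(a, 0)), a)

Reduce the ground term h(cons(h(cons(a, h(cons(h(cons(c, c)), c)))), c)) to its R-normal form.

a

1. h(cons(h(cons(a, h(cons(h(cons(c, c)), c)))), c))  →  h(cons(a, h(cons(h(cons(c, c)), c))))   [R4 at ε]
2. h(cons(a, h(cons(h(cons(c, c)), c))))  →  h(cons(a, h(cons(c, c))))   [R4 at 1.2]
3. h(cons(a, h(cons(c, c))))  →  h(cons(a, c))   [R4 at 1.2]
4. h(cons(a, c))  →  a   [R4 at ε]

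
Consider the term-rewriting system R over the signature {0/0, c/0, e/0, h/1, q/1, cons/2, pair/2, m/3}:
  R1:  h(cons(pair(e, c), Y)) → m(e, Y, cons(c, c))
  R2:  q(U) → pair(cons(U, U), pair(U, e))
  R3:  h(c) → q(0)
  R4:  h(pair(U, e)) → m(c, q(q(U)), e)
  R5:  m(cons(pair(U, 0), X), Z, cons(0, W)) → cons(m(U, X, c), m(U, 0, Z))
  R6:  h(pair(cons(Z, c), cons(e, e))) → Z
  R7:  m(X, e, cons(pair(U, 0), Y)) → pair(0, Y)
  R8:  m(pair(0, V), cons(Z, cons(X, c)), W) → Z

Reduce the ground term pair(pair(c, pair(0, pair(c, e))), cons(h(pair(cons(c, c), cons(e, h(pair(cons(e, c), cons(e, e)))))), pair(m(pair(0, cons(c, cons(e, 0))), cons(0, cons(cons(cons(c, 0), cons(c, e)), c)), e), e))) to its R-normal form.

pair(pair(c, pair(0, pair(c, e))), cons(c, pair(0, e)))

1. pair(pair(c, pair(0, pair(c, e))), cons(h(pair(cons(c, c), cons(e, h(pair(cons(e, c), cons(e, e)))))), pair(m(pair(0, cons(c, cons(e, 0))), cons(0, cons(cons(cons(c, 0), cons(c, e)), c)), e), e)))  →  pair(pair(c, pair(0, pair(c, e))), cons(h(pair(cons(c, c), cons(e, e))), pair(m(pair(0, cons(c, cons(e, 0))), cons(0, cons(cons(cons(c, 0), cons(c, e)), c)), e), e)))   [R6 at 2.1.1.2.2]
2. pair(pair(c, pair(0, pair(c, e))), cons(h(pair(cons(c, c), cons(e, e))), pair(m(pair(0, cons(c, cons(e, 0))), cons(0, cons(cons(cons(c, 0), cons(c, e)), c)), e), e)))  →  pair(pair(c, pair(0, pair(c, e))), cons(c, pair(m(pair(0, cons(c, cons(e, 0))), cons(0, cons(cons(cons(c, 0), cons(c, e)), c)), e), e)))   [R6 at 2.1]
3. pair(pair(c, pair(0, pair(c, e))), cons(c, pair(m(pair(0, cons(c, cons(e, 0))), cons(0, cons(cons(cons(c, 0), cons(c, e)), c)), e), e)))  →  pair(pair(c, pair(0, pair(c, e))), cons(c, pair(0, e)))   [R8 at 2.2.1]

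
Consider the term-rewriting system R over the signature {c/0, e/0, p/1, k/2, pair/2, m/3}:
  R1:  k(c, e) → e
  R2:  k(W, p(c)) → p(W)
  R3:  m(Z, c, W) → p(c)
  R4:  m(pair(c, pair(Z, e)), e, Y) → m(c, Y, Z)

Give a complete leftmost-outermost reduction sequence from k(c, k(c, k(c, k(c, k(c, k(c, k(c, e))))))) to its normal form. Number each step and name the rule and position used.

e

1. k(c, k(c, k(c, k(c, k(c, k(c, k(c, e)))))))  →  k(c, k(c, k(c, k(c, k(c, k(c, e))))))   [R1 at 2.2.2.2.2.2]
2. k(c, k(c, k(c, k(c, k(c, k(c, e))))))  →  k(c, k(c, k(c, k(c, k(c, e)))))   [R1 at 2.2.2.2.2]
3. k(c, k(c, k(c, k(c, k(c, e)))))  →  k(c, k(c, k(c, k(c, e))))   [R1 at 2.2.2.2]
4. k(c, k(c, k(c, k(c, e))))  →  k(c, k(c, k(c, e)))   [R1 at 2.2.2]
5. k(c, k(c, k(c, e)))  →  k(c, k(c, e))   [R1 at 2.2]
6. k(c, k(c, e))  →  k(c, e)   [R1 at 2]
7. k(c, e)  →  e   [R1 at ε]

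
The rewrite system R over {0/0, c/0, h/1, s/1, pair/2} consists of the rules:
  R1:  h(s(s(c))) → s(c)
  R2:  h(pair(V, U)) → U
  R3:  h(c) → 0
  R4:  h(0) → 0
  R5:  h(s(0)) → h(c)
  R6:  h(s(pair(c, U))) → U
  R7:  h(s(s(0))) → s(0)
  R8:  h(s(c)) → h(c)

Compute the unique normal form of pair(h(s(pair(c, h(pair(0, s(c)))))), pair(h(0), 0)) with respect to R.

pair(s(c), pair(0, 0))

1. pair(h(s(pair(c, h(pair(0, s(c)))))), pair(h(0), 0))  →  pair(h(pair(0, s(c))), pair(h(0), 0))   [R6 at 1]
2. pair(h(pair(0, s(c))), pair(h(0), 0))  →  pair(s(c), pair(h(0), 0))   [R2 at 1]
3. pair(s(c), pair(h(0), 0))  →  pair(s(c), pair(0, 0))   [R4 at 2.1]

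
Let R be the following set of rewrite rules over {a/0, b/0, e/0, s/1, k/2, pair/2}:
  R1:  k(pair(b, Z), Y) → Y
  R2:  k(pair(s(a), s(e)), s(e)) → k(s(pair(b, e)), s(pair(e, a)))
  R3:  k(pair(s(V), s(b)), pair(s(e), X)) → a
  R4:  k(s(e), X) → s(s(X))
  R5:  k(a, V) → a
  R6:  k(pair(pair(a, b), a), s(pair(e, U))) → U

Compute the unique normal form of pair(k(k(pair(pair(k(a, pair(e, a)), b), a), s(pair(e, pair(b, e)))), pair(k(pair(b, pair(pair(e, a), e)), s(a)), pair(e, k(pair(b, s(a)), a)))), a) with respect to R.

1. pair(k(k(pair(pair(k(a, pair(e, a)), b), a), s(pair(e, pair(b, e)))), pair(k(pair(b, pair(pair(e, a), e)), s(a)), pair(e, k(pair(b, s(a)), a)))), a)  →  pair(k(k(pair(pair(a, b), a), s(pair(e, pair(b, e)))), pair(k(pair(b, pair(pair(e, a), e)), s(a)), pair(e, k(pair(b, s(a)), a)))), a)   [R5 at 1.1.1.1.1]
2. pair(k(k(pair(pair(a, b), a), s(pair(e, pair(b, e)))), pair(k(pair(b, pair(pair(e, a), e)), s(a)), pair(e, k(pair(b, s(a)), a)))), a)  →  pair(k(pair(b, e), pair(k(pair(b, pair(pair(e, a), e)), s(a)), pair(e, k(pair(b, s(a)), a)))), a)   [R6 at 1.1]
3. pair(k(pair(b, e), pair(k(pair(b, pair(pair(e, a), e)), s(a)), pair(e, k(pair(b, s(a)), a)))), a)  →  pair(pair(k(pair(b, pair(pair(e, a), e)), s(a)), pair(e, k(pair(b, s(a)), a))), a)   [R1 at 1]
4. pair(pair(k(pair(b, pair(pair(e, a), e)), s(a)), pair(e, k(pair(b, s(a)), a))), a)  →  pair(pair(s(a), pair(e, k(pair(b, s(a)), a))), a)   [R1 at 1.1]
5. pair(pair(s(a), pair(e, k(pair(b, s(a)), a))), a)  →  pair(pair(s(a), pair(e, a)), a)   [R1 at 1.2.2]

pair(pair(s(a), pair(e, a)), a)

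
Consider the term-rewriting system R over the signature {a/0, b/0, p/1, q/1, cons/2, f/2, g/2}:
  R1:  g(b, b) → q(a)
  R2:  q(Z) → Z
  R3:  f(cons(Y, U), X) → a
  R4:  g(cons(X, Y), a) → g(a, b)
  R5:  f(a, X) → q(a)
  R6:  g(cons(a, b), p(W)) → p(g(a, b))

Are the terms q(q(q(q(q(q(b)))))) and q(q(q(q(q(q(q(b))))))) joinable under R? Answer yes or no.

yes — NF(t₁) = b, NF(t₂) = b

Reduce t₁ = q(q(q(q(q(q(b)))))):
1. q(q(q(q(q(q(b))))))  →  q(q(q(q(q(b)))))   [R2 at ε]
2. q(q(q(q(q(b)))))  →  q(q(q(q(b))))   [R2 at ε]
3. q(q(q(q(b))))  →  q(q(q(b)))   [R2 at ε]
4. q(q(q(b)))  →  q(q(b))   [R2 at ε]
5. q(q(b))  →  q(b)   [R2 at ε]
6. q(b)  →  b   [R2 at ε]

Reduce t₂ = q(q(q(q(q(q(q(b))))))):
1. q(q(q(q(q(q(q(b)))))))  →  q(q(q(q(q(q(b))))))   [R2 at ε]
2. q(q(q(q(q(q(b))))))  →  q(q(q(q(q(b)))))   [R2 at ε]
3. q(q(q(q(q(b)))))  →  q(q(q(q(b))))   [R2 at ε]
4. q(q(q(q(b))))  →  q(q(q(b)))   [R2 at ε]
5. q(q(q(b)))  →  q(q(b))   [R2 at ε]
6. q(q(b))  →  q(b)   [R2 at ε]
7. q(b)  →  b   [R2 at ε]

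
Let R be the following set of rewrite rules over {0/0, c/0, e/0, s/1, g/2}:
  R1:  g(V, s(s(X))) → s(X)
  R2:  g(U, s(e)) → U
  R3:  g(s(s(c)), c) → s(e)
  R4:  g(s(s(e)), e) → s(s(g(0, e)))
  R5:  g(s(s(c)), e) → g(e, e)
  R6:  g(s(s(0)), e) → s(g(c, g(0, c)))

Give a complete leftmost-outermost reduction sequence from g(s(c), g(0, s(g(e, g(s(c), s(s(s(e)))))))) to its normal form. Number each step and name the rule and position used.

1. g(s(c), g(0, s(g(e, g(s(c), s(s(s(e))))))))  →  g(s(c), g(0, s(g(e, s(s(e))))))   [R1 at 2.2.1.2]
2. g(s(c), g(0, s(g(e, s(s(e))))))  →  g(s(c), g(0, s(s(e))))   [R1 at 2.2.1]
3. g(s(c), g(0, s(s(e))))  →  g(s(c), s(e))   [R1 at 2]
4. g(s(c), s(e))  →  s(c)   [R2 at ε]

s(c)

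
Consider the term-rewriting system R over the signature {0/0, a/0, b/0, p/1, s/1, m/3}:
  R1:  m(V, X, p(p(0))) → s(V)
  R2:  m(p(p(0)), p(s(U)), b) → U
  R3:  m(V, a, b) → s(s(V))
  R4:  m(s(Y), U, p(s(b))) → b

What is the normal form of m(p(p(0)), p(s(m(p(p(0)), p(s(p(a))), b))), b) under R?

1. m(p(p(0)), p(s(m(p(p(0)), p(s(p(a))), b))), b)  →  m(p(p(0)), p(s(p(a))), b)   [R2 at ε]
2. m(p(p(0)), p(s(p(a))), b)  →  p(a)   [R2 at ε]

p(a)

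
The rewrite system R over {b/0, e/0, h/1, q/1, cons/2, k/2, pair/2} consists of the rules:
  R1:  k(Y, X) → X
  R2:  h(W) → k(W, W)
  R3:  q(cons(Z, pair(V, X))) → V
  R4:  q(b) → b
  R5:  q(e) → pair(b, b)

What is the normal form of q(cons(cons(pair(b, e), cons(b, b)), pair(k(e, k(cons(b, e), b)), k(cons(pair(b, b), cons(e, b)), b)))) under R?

1. q(cons(cons(pair(b, e), cons(b, b)), pair(k(e, k(cons(b, e), b)), k(cons(pair(b, b), cons(e, b)), b))))  →  k(e, k(cons(b, e), b))   [R3 at ε]
2. k(e, k(cons(b, e), b))  →  k(cons(b, e), b)   [R1 at ε]
3. k(cons(b, e), b)  →  b   [R1 at ε]

b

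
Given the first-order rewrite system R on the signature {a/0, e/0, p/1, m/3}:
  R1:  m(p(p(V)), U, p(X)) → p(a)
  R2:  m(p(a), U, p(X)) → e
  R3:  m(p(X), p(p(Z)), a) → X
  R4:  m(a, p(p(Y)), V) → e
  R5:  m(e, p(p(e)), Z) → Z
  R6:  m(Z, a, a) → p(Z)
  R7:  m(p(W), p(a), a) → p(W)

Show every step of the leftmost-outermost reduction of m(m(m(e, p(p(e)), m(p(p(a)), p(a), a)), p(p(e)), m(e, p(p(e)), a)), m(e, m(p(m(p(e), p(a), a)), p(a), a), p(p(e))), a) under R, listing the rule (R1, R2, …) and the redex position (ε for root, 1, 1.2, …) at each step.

a

1. m(m(m(e, p(p(e)), m(p(p(a)), p(a), a)), p(p(e)), m(e, p(p(e)), a)), m(e, m(p(m(p(e), p(a), a)), p(a), a), p(p(e))), a)  →  m(m(m(p(p(a)), p(a), a), p(p(e)), m(e, p(p(e)), a)), m(e, m(p(m(p(e), p(a), a)), p(a), a), p(p(e))), a)   [R5 at 1.1]
2. m(m(m(p(p(a)), p(a), a), p(p(e)), m(e, p(p(e)), a)), m(e, m(p(m(p(e), p(a), a)), p(a), a), p(p(e))), a)  →  m(m(p(p(a)), p(p(e)), m(e, p(p(e)), a)), m(e, m(p(m(p(e), p(a), a)), p(a), a), p(p(e))), a)   [R7 at 1.1]
3. m(m(p(p(a)), p(p(e)), m(e, p(p(e)), a)), m(e, m(p(m(p(e), p(a), a)), p(a), a), p(p(e))), a)  →  m(m(p(p(a)), p(p(e)), a), m(e, m(p(m(p(e), p(a), a)), p(a), a), p(p(e))), a)   [R5 at 1.3]
4. m(m(p(p(a)), p(p(e)), a), m(e, m(p(m(p(e), p(a), a)), p(a), a), p(p(e))), a)  →  m(p(a), m(e, m(p(m(p(e), p(a), a)), p(a), a), p(p(e))), a)   [R3 at 1]
5. m(p(a), m(e, m(p(m(p(e), p(a), a)), p(a), a), p(p(e))), a)  →  m(p(a), m(e, p(m(p(e), p(a), a)), p(p(e))), a)   [R7 at 2.2]
6. m(p(a), m(e, p(m(p(e), p(a), a)), p(p(e))), a)  →  m(p(a), m(e, p(p(e)), p(p(e))), a)   [R7 at 2.2.1]
7. m(p(a), m(e, p(p(e)), p(p(e))), a)  →  m(p(a), p(p(e)), a)   [R5 at 2]
8. m(p(a), p(p(e)), a)  →  a   [R3 at ε]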